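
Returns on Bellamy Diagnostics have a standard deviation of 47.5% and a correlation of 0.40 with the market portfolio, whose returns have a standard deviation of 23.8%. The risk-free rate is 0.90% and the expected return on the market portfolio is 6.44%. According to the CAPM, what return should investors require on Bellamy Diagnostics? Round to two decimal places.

5.32%

β = ρ × σ_i / σ_m = 0.40 × 47.5% / 23.8% = 0.7983
MRP = 6.44% − 0.90% = 5.54%
E(R) = 0.90% + 0.7983 × 5.54% = 5.32%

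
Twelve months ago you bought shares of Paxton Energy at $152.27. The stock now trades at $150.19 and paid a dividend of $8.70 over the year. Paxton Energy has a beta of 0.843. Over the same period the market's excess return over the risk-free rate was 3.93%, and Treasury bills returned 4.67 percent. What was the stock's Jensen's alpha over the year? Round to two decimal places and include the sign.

-3.64%

Realised HPR = (P1 + D1 − P0) / P0 = (150.19 + 8.70 − 152.27) / 152.27 = 6.62 / 152.27 = 4.3475%
CAPM required = R_f + β·MRP = 4.67% + 0.843 × 3.93% = 7.98299%
α = realised − required = 4.3475% − 7.98299% = -3.64%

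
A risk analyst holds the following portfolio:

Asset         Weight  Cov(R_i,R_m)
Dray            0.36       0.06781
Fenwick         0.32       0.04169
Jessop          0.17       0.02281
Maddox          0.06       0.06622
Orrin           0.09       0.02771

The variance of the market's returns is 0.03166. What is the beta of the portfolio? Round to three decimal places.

1.519

β_Dray = 0.06781 / 0.03166 = 2.1418
β_Fenwick = 0.04169 / 0.03166 = 1.3168
β_Jessop = 0.02281 / 0.03166 = 0.7205
β_Maddox = 0.06622 / 0.03166 = 2.0916
β_Orrin = 0.02771 / 0.03166 = 0.8752
β_P = Σ w_i β_i = 0.36×2.1418 + 0.32×1.3168 + 0.17×0.7205 + 0.06×2.0916 + 0.09×0.8752 = 1.5192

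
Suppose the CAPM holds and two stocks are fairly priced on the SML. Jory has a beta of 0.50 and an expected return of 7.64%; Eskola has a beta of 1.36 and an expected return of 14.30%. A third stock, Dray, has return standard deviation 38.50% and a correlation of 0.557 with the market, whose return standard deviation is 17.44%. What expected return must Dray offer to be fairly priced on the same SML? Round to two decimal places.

13.29%

MRP = (14.30% − 7.64%) / (1.36 − 0.50) = 7.7442%
R_f = 7.64% − 0.50 × 7.7442% = 3.7679%
β_Dray = ρ·σ_i/σ_m = 0.557 × 38.50 / 17.44 = 1.2296
E(R_Dray) = R_f + β × MRP = 3.7679% + 1.2296 × 7.7442% = 13.29%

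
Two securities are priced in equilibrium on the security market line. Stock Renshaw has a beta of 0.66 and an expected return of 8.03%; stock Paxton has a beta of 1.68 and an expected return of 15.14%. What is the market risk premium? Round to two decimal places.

Both satisfy E(R) = R_f + β·MRP, so the slope of the SML is
MRP = (15.14% − 8.03%) / (1.68 − 0.66) = 7.11% / 1.02 = 6.9706%

6.97%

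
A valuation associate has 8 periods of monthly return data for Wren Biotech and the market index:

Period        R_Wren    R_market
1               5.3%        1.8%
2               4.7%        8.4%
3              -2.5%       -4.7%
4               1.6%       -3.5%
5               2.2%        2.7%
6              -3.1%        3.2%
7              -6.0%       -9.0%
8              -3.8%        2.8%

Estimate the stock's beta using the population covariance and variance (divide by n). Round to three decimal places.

Mean R_i = (5.3 + 4.7 − 2.5 + 1.6 + 2.2 − 3.1 − 6.0 − 3.8) / 8 = -0.2000%
Mean R_m = (1.8 + 8.4 − 4.7 − 3.5 + 2.7 + 3.2 − 9.0 + 2.8) / 8 = 0.2125%
Σ(R_i − R̄_i)(R_m − R̄_m) = 94.8900  ⇒  Cov = 94.8900 / 8 = 11.8613
Σ(R_m − R̄_m)² = 214.1488  ⇒  Var(R_m) = 214.1488 / 8 = 26.7686
β = Cov / Var(R_m) = 11.8613 / 26.7686 = 0.4431

0.443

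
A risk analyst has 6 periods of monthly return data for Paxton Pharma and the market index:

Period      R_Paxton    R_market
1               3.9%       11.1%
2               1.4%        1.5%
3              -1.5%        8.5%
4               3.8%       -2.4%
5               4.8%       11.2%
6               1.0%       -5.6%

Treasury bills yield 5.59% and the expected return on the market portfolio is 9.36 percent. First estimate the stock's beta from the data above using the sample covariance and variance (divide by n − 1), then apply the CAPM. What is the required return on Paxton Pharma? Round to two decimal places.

Mean R_i = (3.9 + 1.4 − 1.5 + 3.8 + 4.8 + 1.0) / 6 = 2.2333%
Mean R_m = (11.1 + 1.5 + 8.5 − 2.4 + 11.2 − 5.6) / 6 = 4.0500%
Σ(R_i − R̄_i)(R_m − R̄_m) = 17.4100  ⇒  Cov = 17.4100 / 5 = 3.4820
Σ(R_m − R̄_m)² = 261.8550  ⇒  Var(R_m) = 261.8550 / 5 = 52.3710
β = Cov / Var(R_m) = 3.4820 / 52.3710 = 0.0665
MRP = 9.36% − 5.59% = 3.77%
E(R) = R_f + β × MRP = 5.59% + 0.0665 × 3.77% = 5.84%

5.84%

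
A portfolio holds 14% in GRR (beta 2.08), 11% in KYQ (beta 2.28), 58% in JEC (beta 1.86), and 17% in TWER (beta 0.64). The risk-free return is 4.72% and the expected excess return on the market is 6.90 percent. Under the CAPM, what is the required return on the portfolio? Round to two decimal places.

β_P = Σ w_i β_i = 0.14×2.08 + 0.11×2.28 + 0.58×1.86 + 0.17×0.64 = 1.7296
E(R_P) = R_f + β_P × MRP = 4.72% + 1.7296 × 6.90% = 16.65%

16.65%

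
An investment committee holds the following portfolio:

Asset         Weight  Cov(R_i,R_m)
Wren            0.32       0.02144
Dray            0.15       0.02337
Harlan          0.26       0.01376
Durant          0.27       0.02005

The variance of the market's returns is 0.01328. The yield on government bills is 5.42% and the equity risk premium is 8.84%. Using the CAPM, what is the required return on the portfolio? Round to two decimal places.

18.31%

β_Wren = 0.02144 / 0.01328 = 1.6145
β_Dray = 0.02337 / 0.01328 = 1.7598
β_Harlan = 0.01376 / 0.01328 = 1.0361
β_Durant = 0.02005 / 0.01328 = 1.5098
β_P = Σ w_i β_i = 0.32×1.6145 + 0.15×1.7598 + 0.26×1.0361 + 0.27×1.5098 = 1.4576
E(R_P) = R_f + β_P × MRP = 5.42% + 1.4576 × 8.84% = 18.31%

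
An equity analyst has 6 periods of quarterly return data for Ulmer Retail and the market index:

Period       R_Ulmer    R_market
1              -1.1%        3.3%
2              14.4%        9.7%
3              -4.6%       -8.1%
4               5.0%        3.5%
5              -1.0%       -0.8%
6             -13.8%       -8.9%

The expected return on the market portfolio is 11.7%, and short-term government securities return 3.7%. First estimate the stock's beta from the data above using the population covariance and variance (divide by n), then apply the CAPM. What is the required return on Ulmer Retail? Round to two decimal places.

Mean R_i = (-1.1 + 14.4 − 4.6 + 5.0 − 1.0 − 13.8) / 6 = -0.1833%
Mean R_m = (3.3 + 9.7 − 8.1 + 3.5 − 0.8 − 8.9) / 6 = -0.2167%
Σ(R_i − R̄_i)(R_m − R̄_m) = 314.1917  ⇒  Cov = 314.1917 / 6 = 52.3653
Σ(R_m − R̄_m)² = 262.4083  ⇒  Var(R_m) = 262.4083 / 6 = 43.7347
β = Cov / Var(R_m) = 52.3653 / 43.7347 = 1.1973
MRP = 11.7% − 3.7% = 8.00%
E(R) = R_f + β × MRP = 3.7% + 1.1973 × 8.0% = 13.28%

13.28%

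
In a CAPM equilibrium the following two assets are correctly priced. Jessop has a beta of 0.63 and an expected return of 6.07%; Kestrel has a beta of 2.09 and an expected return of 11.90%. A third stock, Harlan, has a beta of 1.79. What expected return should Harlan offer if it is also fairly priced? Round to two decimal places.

10.70%

MRP (SML slope) = (11.90% − 6.07%) / (2.09 − 0.63) = 5.83% / 1.46 = 3.9932%
R_f (intercept) = 6.07% − 0.63 × 3.9932% = 3.5543%
E(R_Harlan) = R_f + β × MRP = 3.5543% + 1.79 × 3.9932% = 10.70%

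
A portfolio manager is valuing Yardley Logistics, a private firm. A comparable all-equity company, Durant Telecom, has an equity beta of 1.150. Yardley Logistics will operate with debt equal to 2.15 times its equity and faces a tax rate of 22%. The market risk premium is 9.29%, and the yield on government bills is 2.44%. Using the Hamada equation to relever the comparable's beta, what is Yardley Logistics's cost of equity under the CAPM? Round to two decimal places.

31.04%

β_L = β_U × [1 + (1 − t)(D/E)] = 1.150 × [1 + (1 − 0.22) × 2.15]
    = 1.150 × [1 + 0.78 × 2.15] = 1.150 × 2.6770 = 3.0786
E(R) = R_f + β_L × MRP = 2.44% + 3.0786 × 9.29% = 31.04%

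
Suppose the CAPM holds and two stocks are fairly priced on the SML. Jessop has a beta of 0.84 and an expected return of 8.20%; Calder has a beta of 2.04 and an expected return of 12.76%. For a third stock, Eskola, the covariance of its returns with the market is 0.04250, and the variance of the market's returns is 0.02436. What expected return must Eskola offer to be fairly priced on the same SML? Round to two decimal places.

MRP = (12.76% − 8.20%) / (2.04 − 0.84) = 3.8000%
R_f = 8.20% − 0.84 × 3.8000% = 5.0080%
β_Eskola = Cov / Var(R_m) = 0.04250 / 0.02436 = 1.7447
E(R_Eskola) = R_f + β × MRP = 5.0080% + 1.7447 × 3.8000% = 11.64%

11.64%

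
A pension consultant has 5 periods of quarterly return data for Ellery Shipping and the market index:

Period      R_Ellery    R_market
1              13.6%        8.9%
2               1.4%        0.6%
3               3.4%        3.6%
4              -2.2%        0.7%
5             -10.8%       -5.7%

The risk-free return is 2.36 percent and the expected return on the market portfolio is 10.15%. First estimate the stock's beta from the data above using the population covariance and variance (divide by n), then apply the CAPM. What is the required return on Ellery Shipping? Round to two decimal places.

15.21%

Mean R_i = (13.6 + 1.4 + 3.4 − 2.2 − 10.8) / 5 = 1.0800%
Mean R_m = (8.9 + 0.6 + 3.6 + 0.7 − 5.7) / 5 = 1.6200%
Σ(R_i − R̄_i)(R_m − R̄_m) = 185.3920  ⇒  Cov = 185.3920 / 5 = 37.0784
Σ(R_m − R̄_m)² = 112.3880  ⇒  Var(R_m) = 112.3880 / 5 = 22.4776
β = Cov / Var(R_m) = 37.0784 / 22.4776 = 1.6496
MRP = 10.15% − 2.36% = 7.79%
E(R) = R_f + β × MRP = 2.36% + 1.6496 × 7.79% = 15.21%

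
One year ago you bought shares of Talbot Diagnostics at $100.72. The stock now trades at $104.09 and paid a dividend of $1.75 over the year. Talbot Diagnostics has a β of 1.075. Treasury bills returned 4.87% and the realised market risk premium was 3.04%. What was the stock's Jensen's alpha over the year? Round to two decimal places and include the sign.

Realised HPR = (P1 + D1 − P0) / P0 = (104.09 + 1.75 − 100.72) / 100.72 = 5.12 / 100.72 = 5.0834%
CAPM required = R_f + β·MRP = 4.87% + 1.075 × 3.04% = 8.13800%
α = realised − required = 5.0834% − 8.13800% = -3.05%

-3.05%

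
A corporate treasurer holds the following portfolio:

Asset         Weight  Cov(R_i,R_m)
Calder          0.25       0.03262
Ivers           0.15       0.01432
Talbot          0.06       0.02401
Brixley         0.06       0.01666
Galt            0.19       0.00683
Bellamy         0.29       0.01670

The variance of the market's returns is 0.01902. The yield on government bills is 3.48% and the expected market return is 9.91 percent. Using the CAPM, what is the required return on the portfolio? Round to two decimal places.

β_Calder = 0.03262 / 0.01902 = 1.7150
β_Ivers = 0.01432 / 0.01902 = 0.7529
β_Talbot = 0.02401 / 0.01902 = 1.2624
β_Brixley = 0.01666 / 0.01902 = 0.8759
β_Galt = 0.00683 / 0.01902 = 0.3591
β_Bellamy = 0.01670 / 0.01902 = 0.8780
β_P = Σ w_i β_i = 0.25×1.7150 + 0.15×0.7529 + 0.06×1.2624 + 0.06×0.8759 + 0.19×0.3591 + 0.29×0.8780 = 0.9928
MRP = 9.91% − 3.48% = 6.43%
E(R_P) = R_f + β_P × MRP = 3.48% + 0.9928 × 6.43% = 9.86%

9.86%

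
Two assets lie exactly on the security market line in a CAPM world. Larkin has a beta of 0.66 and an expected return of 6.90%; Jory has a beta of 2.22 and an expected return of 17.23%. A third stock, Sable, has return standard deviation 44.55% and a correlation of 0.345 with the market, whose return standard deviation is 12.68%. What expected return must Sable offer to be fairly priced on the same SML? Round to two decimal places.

MRP = (17.23% − 6.90%) / (2.22 − 0.66) = 6.6218%
R_f = 6.90% − 0.66 × 6.6218% = 2.5296%
β_Sable = ρ·σ_i/σ_m = 0.345 × 44.55 / 12.68 = 1.2121
E(R_Sable) = R_f + β × MRP = 2.5296% + 1.2121 × 6.6218% = 10.56%

10.56%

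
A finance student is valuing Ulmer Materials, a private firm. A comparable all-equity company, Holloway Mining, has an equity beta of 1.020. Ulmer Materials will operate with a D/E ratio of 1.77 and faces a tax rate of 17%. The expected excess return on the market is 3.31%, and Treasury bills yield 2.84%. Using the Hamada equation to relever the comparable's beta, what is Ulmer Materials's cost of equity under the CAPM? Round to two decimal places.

11.18%

β_L = β_U × [1 + (1 − t)(D/E)] = 1.020 × [1 + (1 − 0.17) × 1.77]
    = 1.020 × [1 + 0.83 × 1.77] = 1.020 × 2.4691 = 2.5185
E(R) = R_f + β_L × MRP = 2.84% + 2.5185 × 3.31% = 11.18%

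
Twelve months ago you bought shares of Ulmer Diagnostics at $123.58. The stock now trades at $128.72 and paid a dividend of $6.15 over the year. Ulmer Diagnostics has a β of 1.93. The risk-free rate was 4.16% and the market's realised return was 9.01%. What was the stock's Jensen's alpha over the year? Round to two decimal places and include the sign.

-4.38%

Realised HPR = (P1 + D1 − P0) / P0 = (128.72 + 6.15 − 123.58) / 123.58 = 11.29 / 123.58 = 9.1358%
MRP = 9.01% − 4.16% = 4.85%
CAPM required = R_f + β·MRP = 4.16% + 1.93 × 4.85% = 13.5205%
α = realised − required = 9.1358% − 13.5205% = -4.38%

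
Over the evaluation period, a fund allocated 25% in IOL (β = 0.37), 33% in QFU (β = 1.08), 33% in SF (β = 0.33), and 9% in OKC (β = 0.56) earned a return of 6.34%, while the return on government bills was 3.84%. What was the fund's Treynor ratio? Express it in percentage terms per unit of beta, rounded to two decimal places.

4.11%

β_P = 0.25×0.37 + 0.33×1.08 + 0.33×0.33 + 0.09×0.56 = 0.6082
Treynor = (R_P − R_f) / β_P = (6.34% − 3.84%) / 0.6082 = 2.50% / 0.6082 = 4.11%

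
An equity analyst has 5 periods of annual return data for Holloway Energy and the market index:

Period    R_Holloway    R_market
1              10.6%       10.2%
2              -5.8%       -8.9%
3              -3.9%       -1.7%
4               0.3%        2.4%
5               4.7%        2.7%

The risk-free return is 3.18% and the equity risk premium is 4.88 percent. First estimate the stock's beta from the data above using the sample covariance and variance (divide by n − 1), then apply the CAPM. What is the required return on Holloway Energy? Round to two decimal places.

7.55%

Mean R_i = (10.6 − 5.8 − 3.9 + 0.3 + 4.7) / 5 = 1.1800%
Mean R_m = (10.2 − 8.9 − 1.7 + 2.4 + 2.7) / 5 = 0.9400%
Σ(R_i − R̄_i)(R_m − R̄_m) = 174.2340  ⇒  Cov = 174.2340 / 4 = 43.5585
Σ(R_m − R̄_m)² = 194.7720  ⇒  Var(R_m) = 194.7720 / 4 = 48.6930
β = Cov / Var(R_m) = 43.5585 / 48.6930 = 0.8946
E(R) = R_f + β × MRP = 3.18% + 0.8946 × 4.88% = 7.55%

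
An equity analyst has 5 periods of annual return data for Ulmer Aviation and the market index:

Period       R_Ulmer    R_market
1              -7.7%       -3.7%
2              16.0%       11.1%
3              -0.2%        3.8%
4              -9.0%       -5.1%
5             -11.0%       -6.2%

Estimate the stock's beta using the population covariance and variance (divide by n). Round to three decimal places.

Mean R_i = (-7.7 + 16.0 − 0.2 − 9.0 − 11.0) / 5 = -2.3800%
Mean R_m = (-3.7 + 11.1 + 3.8 − 5.1 − 6.2) / 5 = -0.0200%
Σ(R_i − R̄_i)(R_m − R̄_m) = 319.1920  ⇒  Cov = 319.1920 / 5 = 63.8384
Σ(R_m − R̄_m)² = 215.7880  ⇒  Var(R_m) = 215.7880 / 5 = 43.1576
β = Cov / Var(R_m) = 63.8384 / 43.1576 = 1.4792

1.479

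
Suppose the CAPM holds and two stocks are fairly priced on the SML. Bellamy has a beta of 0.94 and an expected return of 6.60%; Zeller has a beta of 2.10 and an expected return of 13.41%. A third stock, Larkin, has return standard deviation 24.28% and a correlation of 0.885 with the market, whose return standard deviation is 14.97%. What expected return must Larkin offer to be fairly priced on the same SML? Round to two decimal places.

MRP = (13.41% − 6.60%) / (2.10 − 0.94) = 5.8707%
R_f = 6.60% − 0.94 × 5.8707% = 1.0815%
β_Larkin = ρ·σ_i/σ_m = 0.885 × 24.28 / 14.97 = 1.4354
E(R_Larkin) = R_f + β × MRP = 1.0815% + 1.4354 × 5.8707% = 9.51%

9.51%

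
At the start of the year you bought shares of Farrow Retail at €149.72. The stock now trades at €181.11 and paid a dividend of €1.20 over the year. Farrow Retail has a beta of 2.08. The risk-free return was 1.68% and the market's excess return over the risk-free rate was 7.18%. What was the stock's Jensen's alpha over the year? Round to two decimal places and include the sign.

+5.15%

Realised HPR = (P1 + D1 − P0) / P0 = (181.11 + 1.20 − 149.72) / 149.72 = 32.59 / 149.72 = 21.7673%
CAPM required = R_f + β·MRP = 1.68% + 2.08 × 7.18% = 16.6144%
α = realised − required = 21.7673% − 16.6144% = +5.15%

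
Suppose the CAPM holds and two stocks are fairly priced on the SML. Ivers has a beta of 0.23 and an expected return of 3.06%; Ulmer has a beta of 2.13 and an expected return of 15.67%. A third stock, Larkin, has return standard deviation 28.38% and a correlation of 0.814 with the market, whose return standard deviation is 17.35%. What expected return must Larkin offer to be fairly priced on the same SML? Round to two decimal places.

10.37%

MRP = (15.67% − 3.06%) / (2.13 − 0.23) = 6.6368%
R_f = 3.06% − 0.23 × 6.6368% = 1.5335%
β_Larkin = ρ·σ_i/σ_m = 0.814 × 28.38 / 17.35 = 1.3315
E(R_Larkin) = R_f + β × MRP = 1.5335% + 1.3315 × 6.6368% = 10.37%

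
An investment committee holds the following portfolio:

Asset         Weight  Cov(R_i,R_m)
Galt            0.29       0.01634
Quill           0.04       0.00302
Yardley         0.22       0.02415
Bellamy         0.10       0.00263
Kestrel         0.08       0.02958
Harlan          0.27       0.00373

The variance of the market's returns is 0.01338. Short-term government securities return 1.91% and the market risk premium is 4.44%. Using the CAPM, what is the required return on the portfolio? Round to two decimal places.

β_Galt = 0.01634 / 0.01338 = 1.2212
β_Quill = 0.00302 / 0.01338 = 0.2257
β_Yardley = 0.02415 / 0.01338 = 1.8049
β_Bellamy = 0.00263 / 0.01338 = 0.1966
β_Kestrel = 0.02958 / 0.01338 = 2.2108
β_Harlan = 0.00373 / 0.01338 = 0.2788
β_P = Σ w_i β_i = 0.29×1.2212 + 0.04×0.2257 + 0.22×1.8049 + 0.10×0.1966 + 0.08×2.2108 + 0.27×0.2788 = 1.0321
E(R_P) = R_f + β_P × MRP = 1.91% + 1.0321 × 4.44% = 6.49%

6.49%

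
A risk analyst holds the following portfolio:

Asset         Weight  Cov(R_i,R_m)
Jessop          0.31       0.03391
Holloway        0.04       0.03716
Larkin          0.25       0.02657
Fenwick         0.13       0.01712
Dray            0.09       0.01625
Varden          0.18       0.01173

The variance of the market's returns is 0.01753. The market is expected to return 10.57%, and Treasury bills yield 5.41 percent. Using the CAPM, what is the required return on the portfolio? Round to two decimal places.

β_Jessop = 0.03391 / 0.01753 = 1.9344
β_Holloway = 0.03716 / 0.01753 = 2.1198
β_Larkin = 0.02657 / 0.01753 = 1.5157
β_Fenwick = 0.01712 / 0.01753 = 0.9766
β_Dray = 0.01625 / 0.01753 = 0.9270
β_Varden = 0.01173 / 0.01753 = 0.6691
β_P = Σ w_i β_i = 0.31×1.9344 + 0.04×2.1198 + 0.25×1.5157 + 0.13×0.9766 + 0.09×0.9270 + 0.18×0.6691 = 1.3942
MRP = 10.57% − 5.41% = 5.16%
E(R_P) = R_f + β_P × MRP = 5.41% + 1.3942 × 5.16% = 12.60%

12.60%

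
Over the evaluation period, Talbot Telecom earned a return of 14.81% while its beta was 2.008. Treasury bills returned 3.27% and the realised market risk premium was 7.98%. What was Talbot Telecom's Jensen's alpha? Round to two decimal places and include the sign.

CAPM benchmark = R_f + β(R_m − R_f) = 3.27% + 2.008 × 7.98% = 19.29384%
α = actual − benchmark = 14.81% − 19.29384% = -4.48%

-4.48%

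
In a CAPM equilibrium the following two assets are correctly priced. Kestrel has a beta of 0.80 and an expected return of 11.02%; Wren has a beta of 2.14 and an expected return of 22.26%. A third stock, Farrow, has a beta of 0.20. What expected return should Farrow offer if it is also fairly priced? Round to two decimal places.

MRP (SML slope) = (22.26% − 11.02%) / (2.14 − 0.80) = 11.24% / 1.34 = 8.3881%
R_f (intercept) = 11.02% − 0.80 × 8.3881% = 4.3095%
E(R_Farrow) = R_f + β × MRP = 4.3095% + 0.20 × 8.3881% = 5.99%

5.99%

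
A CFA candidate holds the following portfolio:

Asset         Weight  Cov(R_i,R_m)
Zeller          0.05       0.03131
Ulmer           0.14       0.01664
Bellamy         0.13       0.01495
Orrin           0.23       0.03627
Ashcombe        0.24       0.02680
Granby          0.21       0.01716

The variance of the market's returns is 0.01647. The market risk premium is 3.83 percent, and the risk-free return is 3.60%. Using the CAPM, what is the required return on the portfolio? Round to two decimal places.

9.23%

β_Zeller = 0.03131 / 0.01647 = 1.9010
β_Ulmer = 0.01664 / 0.01647 = 1.0103
β_Bellamy = 0.01495 / 0.01647 = 0.9077
β_Orrin = 0.03627 / 0.01647 = 2.2022
β_Ashcombe = 0.02680 / 0.01647 = 1.6272
β_Granby = 0.01716 / 0.01647 = 1.0419
β_P = Σ w_i β_i = 0.05×1.9010 + 0.14×1.0103 + 0.13×0.9077 + 0.23×2.2022 + 0.24×1.6272 + 0.21×1.0419 = 1.4703
E(R_P) = R_f + β_P × MRP = 3.60% + 1.4703 × 3.83% = 9.23%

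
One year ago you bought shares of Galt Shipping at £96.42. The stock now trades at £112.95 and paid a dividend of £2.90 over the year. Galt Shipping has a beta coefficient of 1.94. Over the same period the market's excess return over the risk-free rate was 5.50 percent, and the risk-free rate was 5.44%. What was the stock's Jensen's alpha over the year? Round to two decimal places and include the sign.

Realised HPR = (P1 + D1 − P0) / P0 = (112.95 + 2.90 − 96.42) / 96.42 = 19.43 / 96.42 = 20.1514%
CAPM required = R_f + β·MRP = 5.44% + 1.94 × 5.50% = 16.1100%
α = realised − required = 20.1514% − 16.1100% = +4.04%

+4.04%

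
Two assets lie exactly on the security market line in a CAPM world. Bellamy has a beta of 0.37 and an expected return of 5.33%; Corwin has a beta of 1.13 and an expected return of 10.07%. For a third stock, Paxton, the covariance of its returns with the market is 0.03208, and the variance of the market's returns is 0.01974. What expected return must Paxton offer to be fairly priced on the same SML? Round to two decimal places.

MRP = (10.07% − 5.33%) / (1.13 − 0.37) = 6.2368%
R_f = 5.33% − 0.37 × 6.2368% = 3.0224%
β_Paxton = Cov / Var(R_m) = 0.03208 / 0.01974 = 1.6251
E(R_Paxton) = R_f + β × MRP = 3.0224% + 1.6251 × 6.2368% = 13.16%

13.16%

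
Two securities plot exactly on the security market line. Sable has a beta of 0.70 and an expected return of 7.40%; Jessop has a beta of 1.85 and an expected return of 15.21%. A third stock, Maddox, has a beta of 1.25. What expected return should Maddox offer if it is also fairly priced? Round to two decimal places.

11.14%

MRP (SML slope) = (15.21% − 7.40%) / (1.85 − 0.70) = 7.81% / 1.15 = 6.7913%
R_f (intercept) = 7.40% − 0.70 × 6.7913% = 2.6461%
E(R_Maddox) = R_f + β × MRP = 2.6461% + 1.25 × 6.7913% = 11.14%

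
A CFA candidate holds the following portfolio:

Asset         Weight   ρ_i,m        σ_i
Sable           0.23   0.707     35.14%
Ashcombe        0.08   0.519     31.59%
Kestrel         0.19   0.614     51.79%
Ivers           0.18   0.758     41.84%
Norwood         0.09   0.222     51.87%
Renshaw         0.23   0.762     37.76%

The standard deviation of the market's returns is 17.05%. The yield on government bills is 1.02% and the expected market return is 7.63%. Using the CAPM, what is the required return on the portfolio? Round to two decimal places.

11.27%

β_Sable = 0.707 × 35.14% / 17.05% = 1.4571
β_Ashcombe = 0.519 × 31.59% / 17.05% = 0.9616
β_Kestrel = 0.614 × 51.79% / 17.05% = 1.8650
β_Ivers = 0.758 × 41.84% / 17.05% = 1.8601
β_Norwood = 0.222 × 51.87% / 17.05% = 0.6754
β_Renshaw = 0.762 × 37.76% / 17.05% = 1.6876
β_P = Σ w_i β_i = 0.23×1.4571 + 0.08×0.9616 + 0.19×1.8650 + 0.18×1.8601 + 0.09×0.6754 + 0.23×1.6876 = 1.5502
MRP = 7.63% − 1.02% = 6.61%
E(R_P) = R_f + β_P × MRP = 1.02% + 1.5502 × 6.61% = 11.27%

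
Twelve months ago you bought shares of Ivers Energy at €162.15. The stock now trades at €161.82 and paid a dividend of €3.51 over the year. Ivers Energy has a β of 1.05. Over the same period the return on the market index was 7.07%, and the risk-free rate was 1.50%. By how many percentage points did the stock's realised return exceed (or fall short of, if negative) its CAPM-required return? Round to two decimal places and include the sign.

Realised HPR = (P1 + D1 − P0) / P0 = (161.82 + 3.51 − 162.15) / 162.15 = 3.18 / 162.15 = 1.9611%
MRP = 7.07% − 1.50% = 5.57%
CAPM required = R_f + β·MRP = 1.50% + 1.05 × 5.57% = 7.3485%
α = realised − required = 1.9611% − 7.3485% = -5.39%

-5.39%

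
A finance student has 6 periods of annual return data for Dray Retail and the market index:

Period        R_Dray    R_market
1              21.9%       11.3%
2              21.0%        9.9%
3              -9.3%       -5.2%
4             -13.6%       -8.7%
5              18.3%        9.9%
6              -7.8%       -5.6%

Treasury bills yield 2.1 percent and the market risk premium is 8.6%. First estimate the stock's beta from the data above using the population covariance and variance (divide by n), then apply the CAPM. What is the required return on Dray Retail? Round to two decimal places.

Mean R_i = (21.9 + 21.0 − 9.3 − 13.6 + 18.3 − 7.8) / 6 = 5.0833%
Mean R_m = (11.3 + 9.9 − 5.2 − 8.7 + 9.9 − 5.6) / 6 = 1.9333%
Σ(R_i − R̄_i)(R_m − R̄_m) = 787.9333  ⇒  Cov = 787.9333 / 6 = 131.3222
Σ(R_m − R̄_m)² = 435.3733  ⇒  Var(R_m) = 435.3733 / 6 = 72.5622
β = Cov / Var(R_m) = 131.3222 / 72.5622 = 1.8098
E(R) = R_f + β × MRP = 2.1% + 1.8098 × 8.6% = 17.66%

17.66%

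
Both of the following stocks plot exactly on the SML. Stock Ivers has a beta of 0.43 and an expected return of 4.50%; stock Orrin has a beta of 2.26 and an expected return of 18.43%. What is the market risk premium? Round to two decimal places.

7.61%

Both satisfy E(R) = R_f + β·MRP, so the slope of the SML is
MRP = (18.43% − 4.50%) / (2.26 − 0.43) = 13.93% / 1.83 = 7.6120%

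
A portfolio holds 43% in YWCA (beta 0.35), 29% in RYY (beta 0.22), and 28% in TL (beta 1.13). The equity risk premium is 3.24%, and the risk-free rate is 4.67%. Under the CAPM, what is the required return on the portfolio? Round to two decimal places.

β_P = Σ w_i β_i = 0.43×0.35 + 0.29×0.22 + 0.28×1.13 = 0.5307
E(R_P) = R_f + β_P × MRP = 4.67% + 0.5307 × 3.24% = 6.39%

6.39%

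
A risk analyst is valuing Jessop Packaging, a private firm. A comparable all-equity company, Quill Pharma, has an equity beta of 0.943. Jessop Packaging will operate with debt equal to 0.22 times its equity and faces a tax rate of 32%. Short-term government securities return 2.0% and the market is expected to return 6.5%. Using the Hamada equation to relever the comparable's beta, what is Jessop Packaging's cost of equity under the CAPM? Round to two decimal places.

β_L = β_U × [1 + (1 − t)(D/E)] = 0.943 × [1 + (1 − 0.32) × 0.22]
    = 0.943 × [1 + 0.68 × 0.22] = 0.943 × 1.1496 = 1.0841
MRP = 6.5% − 2.0% = 4.50%
E(R) = R_f + β_L × MRP = 2.0% + 1.0841 × 4.5% = 6.88%

6.88%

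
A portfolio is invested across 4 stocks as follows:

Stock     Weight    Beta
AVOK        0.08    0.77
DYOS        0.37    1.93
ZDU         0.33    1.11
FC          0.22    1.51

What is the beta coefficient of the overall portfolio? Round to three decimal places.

β_P = Σ w_i β_i = 0.08×0.77 + 0.37×1.93 + 0.33×1.11 + 0.22×1.51 = 1.4742

1.474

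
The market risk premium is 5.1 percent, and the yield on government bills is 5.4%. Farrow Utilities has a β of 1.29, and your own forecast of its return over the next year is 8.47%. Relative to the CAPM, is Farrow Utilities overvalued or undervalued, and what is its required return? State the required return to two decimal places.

Overvalued; required return 11.98%

Required return = R_f + β·MRP = 5.4% + 1.29 × 5.1% = 11.98%
Forecast 8.47% < required 11.98% → the stock plots below the SML → overvalued.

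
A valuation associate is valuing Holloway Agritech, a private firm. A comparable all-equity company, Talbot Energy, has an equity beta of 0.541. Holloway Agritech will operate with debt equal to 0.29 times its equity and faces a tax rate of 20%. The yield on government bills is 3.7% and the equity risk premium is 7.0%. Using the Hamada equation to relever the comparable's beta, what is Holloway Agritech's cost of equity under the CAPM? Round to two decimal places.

8.37%

β_L = β_U × [1 + (1 − t)(D/E)] = 0.541 × [1 + (1 − 0.20) × 0.29]
    = 0.541 × [1 + 0.80 × 0.29] = 0.541 × 1.2320 = 0.6665
E(R) = R_f + β_L × MRP = 3.7% + 0.6665 × 7.0% = 8.37%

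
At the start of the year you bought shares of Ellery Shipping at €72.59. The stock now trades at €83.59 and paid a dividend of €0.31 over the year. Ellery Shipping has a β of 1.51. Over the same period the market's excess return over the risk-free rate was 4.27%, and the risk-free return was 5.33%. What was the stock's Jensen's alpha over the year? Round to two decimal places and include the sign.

+3.80%

Realised HPR = (P1 + D1 − P0) / P0 = (83.59 + 0.31 − 72.59) / 72.59 = 11.31 / 72.59 = 15.5807%
CAPM required = R_f + β·MRP = 5.33% + 1.51 × 4.27% = 11.7777%
α = realised − required = 15.5807% − 11.7777% = +3.80%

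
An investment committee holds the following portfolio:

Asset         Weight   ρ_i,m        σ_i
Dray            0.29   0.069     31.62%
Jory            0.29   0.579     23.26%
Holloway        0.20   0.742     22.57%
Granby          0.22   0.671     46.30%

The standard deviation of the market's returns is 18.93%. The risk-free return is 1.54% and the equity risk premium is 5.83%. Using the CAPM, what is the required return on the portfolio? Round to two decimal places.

6.07%

β_Dray = 0.069 × 31.62% / 18.93% = 0.1153
β_Jory = 0.579 × 23.26% / 18.93% = 0.7114
β_Holloway = 0.742 × 22.57% / 18.93% = 0.8847
β_Granby = 0.671 × 46.30% / 18.93% = 1.6412
β_P = Σ w_i β_i = 0.29×0.1153 + 0.29×0.7114 + 0.20×0.8847 + 0.22×1.6412 = 0.7777
E(R_P) = R_f + β_P × MRP = 1.54% + 0.7777 × 5.83% = 6.07%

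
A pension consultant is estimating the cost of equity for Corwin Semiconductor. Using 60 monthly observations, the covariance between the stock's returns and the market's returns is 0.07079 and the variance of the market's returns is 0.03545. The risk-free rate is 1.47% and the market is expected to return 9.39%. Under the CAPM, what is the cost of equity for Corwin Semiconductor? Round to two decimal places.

β = Cov(R_i, R_m) / Var(R_m) = 0.07079 / 0.03545 = 1.9969
MRP = 9.39% − 1.47% = 7.92%
E(R) = R_f + β × MRP = 1.47% + 1.9969 × 7.92% = 17.29%

17.29%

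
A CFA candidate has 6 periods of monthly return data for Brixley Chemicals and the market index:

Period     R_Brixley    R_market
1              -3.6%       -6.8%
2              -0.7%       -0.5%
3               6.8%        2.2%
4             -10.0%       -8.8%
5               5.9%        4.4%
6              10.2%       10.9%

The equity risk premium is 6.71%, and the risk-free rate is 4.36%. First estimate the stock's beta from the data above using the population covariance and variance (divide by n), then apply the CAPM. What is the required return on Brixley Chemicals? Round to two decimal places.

Mean R_i = (-3.6 − 0.7 + 6.8 − 10.0 + 5.9 + 10.2) / 6 = 1.4333%
Mean R_m = (-6.8 − 0.5 + 2.2 − 8.8 + 4.4 + 10.9) / 6 = 0.2333%
Σ(R_i − R̄_i)(R_m − R̄_m) = 262.9233  ⇒  Cov = 262.9233 / 6 = 43.8206
Σ(R_m − R̄_m)² = 266.6133  ⇒  Var(R_m) = 266.6133 / 6 = 44.4356
β = Cov / Var(R_m) = 43.8206 / 44.4356 = 0.9862
E(R) = R_f + β × MRP = 4.36% + 0.9862 × 6.71% = 10.98%

10.98%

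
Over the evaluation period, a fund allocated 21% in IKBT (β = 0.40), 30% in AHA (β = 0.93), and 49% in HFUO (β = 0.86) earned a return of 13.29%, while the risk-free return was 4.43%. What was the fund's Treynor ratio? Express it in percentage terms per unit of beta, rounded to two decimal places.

11.30%

β_P = 0.21×0.40 + 0.30×0.93 + 0.49×0.86 = 0.7844
Treynor = (R_P − R_f) / β_P = (13.29% − 4.43%) / 0.7844 = 8.86% / 0.7844 = 11.30%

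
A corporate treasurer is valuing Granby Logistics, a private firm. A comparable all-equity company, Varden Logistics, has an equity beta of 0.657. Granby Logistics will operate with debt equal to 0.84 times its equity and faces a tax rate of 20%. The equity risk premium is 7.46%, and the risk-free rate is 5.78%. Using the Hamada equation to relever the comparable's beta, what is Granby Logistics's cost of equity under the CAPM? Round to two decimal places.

β_L = β_U × [1 + (1 − t)(D/E)] = 0.657 × [1 + (1 − 0.20) × 0.84]
    = 0.657 × [1 + 0.80 × 0.84] = 0.657 × 1.6720 = 1.0985
E(R) = R_f + β_L × MRP = 5.78% + 1.0985 × 7.46% = 13.97%

13.97%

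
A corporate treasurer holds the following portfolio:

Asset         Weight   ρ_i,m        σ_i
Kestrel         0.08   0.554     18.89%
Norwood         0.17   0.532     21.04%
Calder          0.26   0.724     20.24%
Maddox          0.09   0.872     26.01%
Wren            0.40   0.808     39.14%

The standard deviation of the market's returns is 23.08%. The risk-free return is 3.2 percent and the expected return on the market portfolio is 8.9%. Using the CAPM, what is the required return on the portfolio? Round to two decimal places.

β_Kestrel = 0.554 × 18.89% / 23.08% = 0.4534
β_Norwood = 0.532 × 21.04% / 23.08% = 0.4850
β_Calder = 0.724 × 20.24% / 23.08% = 0.6349
β_Maddox = 0.872 × 26.01% / 23.08% = 0.9827
β_Wren = 0.808 × 39.14% / 23.08% = 1.3702
β_P = Σ w_i β_i = 0.08×0.4534 + 0.17×0.4850 + 0.26×0.6349 + 0.09×0.9827 + 0.40×1.3702 = 0.9203
MRP = 8.9% − 3.2% = 5.70%
E(R_P) = R_f + β_P × MRP = 3.2% + 0.9203 × 5.7% = 8.45%

8.45%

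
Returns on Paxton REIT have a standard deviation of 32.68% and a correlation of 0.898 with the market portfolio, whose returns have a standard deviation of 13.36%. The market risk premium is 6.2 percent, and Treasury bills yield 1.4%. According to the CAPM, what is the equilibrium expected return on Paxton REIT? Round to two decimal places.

15.02%

β = ρ × σ_i / σ_m = 0.898 × 32.68% / 13.36% = 2.1966
E(R) = 1.4% + 2.1966 × 6.2% = 15.02%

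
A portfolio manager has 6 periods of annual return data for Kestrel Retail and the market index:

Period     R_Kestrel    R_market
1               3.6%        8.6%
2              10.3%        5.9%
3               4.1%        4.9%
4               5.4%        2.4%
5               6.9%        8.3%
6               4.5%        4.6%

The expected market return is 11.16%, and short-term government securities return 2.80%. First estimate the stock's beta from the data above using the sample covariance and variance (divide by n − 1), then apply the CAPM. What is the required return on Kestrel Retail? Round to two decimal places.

3.25%

Mean R_i = (3.6 + 10.3 + 4.1 + 5.4 + 6.9 + 4.5) / 6 = 5.8000%
Mean R_m = (8.6 + 5.9 + 4.9 + 2.4 + 8.3 + 4.6) / 6 = 5.7833%
Σ(R_i − R̄_i)(R_m − R̄_m) = 1.4900  ⇒  Cov = 1.4900 / 5 = 0.2980
Σ(R_m − R̄_m)² = 27.9083  ⇒  Var(R_m) = 27.9083 / 5 = 5.5817
β = Cov / Var(R_m) = 0.2980 / 5.5817 = 0.0534
MRP = 11.16% − 2.80% = 8.36%
E(R) = R_f + β × MRP = 2.80% + 0.0534 × 8.36% = 3.25%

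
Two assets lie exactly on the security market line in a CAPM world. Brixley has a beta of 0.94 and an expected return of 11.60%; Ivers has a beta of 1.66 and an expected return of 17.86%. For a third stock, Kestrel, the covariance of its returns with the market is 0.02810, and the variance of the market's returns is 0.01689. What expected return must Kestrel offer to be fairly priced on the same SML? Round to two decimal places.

MRP = (17.86% − 11.60%) / (1.66 − 0.94) = 8.6944%
R_f = 11.60% − 0.94 × 8.6944% = 3.4273%
β_Kestrel = Cov / Var(R_m) = 0.02810 / 0.01689 = 1.6637
E(R_Kestrel) = R_f + β × MRP = 3.4273% + 1.6637 × 8.6944% = 17.89%

17.89%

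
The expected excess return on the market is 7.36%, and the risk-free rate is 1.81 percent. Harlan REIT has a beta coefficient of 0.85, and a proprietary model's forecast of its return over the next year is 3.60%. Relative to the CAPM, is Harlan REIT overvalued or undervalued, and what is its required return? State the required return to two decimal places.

Required return = R_f + β·MRP = 1.81% + 0.85 × 7.36% = 8.07%
Forecast 3.60% < required 8.07% → the stock plots below the SML → overvalued.

Overvalued; required return 8.07%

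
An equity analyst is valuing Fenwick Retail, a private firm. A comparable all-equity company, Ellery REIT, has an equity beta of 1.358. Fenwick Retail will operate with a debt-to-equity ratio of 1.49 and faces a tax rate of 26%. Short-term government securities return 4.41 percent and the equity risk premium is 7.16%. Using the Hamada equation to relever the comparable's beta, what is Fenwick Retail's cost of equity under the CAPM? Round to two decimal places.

β_L = β_U × [1 + (1 − t)(D/E)] = 1.358 × [1 + (1 − 0.26) × 1.49]
    = 1.358 × [1 + 0.74 × 1.49] = 1.358 × 2.1026 = 2.8553
E(R) = R_f + β_L × MRP = 4.41% + 2.8553 × 7.16% = 24.85%

24.85%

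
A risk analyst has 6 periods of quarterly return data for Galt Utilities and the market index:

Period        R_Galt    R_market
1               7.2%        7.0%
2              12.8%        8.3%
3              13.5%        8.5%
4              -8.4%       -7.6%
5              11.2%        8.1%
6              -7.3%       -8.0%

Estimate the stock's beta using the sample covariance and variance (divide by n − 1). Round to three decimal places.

1.217

Mean R_i = (7.2 + 12.8 + 13.5 − 8.4 + 11.2 − 7.3) / 6 = 4.8333%
Mean R_m = (7.0 + 8.3 + 8.5 − 7.6 + 8.1 − 8.0) / 6 = 2.7167%
Σ(R_i − R̄_i)(R_m − R̄_m) = 405.5667  ⇒  Cov = 405.5667 / 5 = 81.1133
Σ(R_m − R̄_m)² = 333.2283  ⇒  Var(R_m) = 333.2283 / 5 = 66.6457
β = Cov / Var(R_m) = 81.1133 / 66.6457 = 1.2171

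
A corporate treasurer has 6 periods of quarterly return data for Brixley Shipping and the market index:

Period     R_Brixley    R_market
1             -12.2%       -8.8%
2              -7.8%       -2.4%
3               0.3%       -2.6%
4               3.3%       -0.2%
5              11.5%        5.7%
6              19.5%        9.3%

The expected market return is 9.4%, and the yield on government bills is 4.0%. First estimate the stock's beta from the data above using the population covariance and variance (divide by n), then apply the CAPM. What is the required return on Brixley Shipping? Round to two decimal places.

Mean R_i = (-12.2 − 7.8 + 0.3 + 3.3 + 11.5 + 19.5) / 6 = 2.4333%
Mean R_m = (-8.8 − 2.4 − 2.6 − 0.2 + 5.7 + 9.3) / 6 = 0.1667%
Σ(R_i − R̄_i)(R_m − R̄_m) = 369.1067  ⇒  Cov = 369.1067 / 6 = 61.5178
Σ(R_m − R̄_m)² = 208.8133  ⇒  Var(R_m) = 208.8133 / 6 = 34.8022
β = Cov / Var(R_m) = 61.5178 / 34.8022 = 1.7676
MRP = 9.4% − 4.0% = 5.40%
E(R) = R_f + β × MRP = 4.0% + 1.7676 × 5.4% = 13.55%

13.55%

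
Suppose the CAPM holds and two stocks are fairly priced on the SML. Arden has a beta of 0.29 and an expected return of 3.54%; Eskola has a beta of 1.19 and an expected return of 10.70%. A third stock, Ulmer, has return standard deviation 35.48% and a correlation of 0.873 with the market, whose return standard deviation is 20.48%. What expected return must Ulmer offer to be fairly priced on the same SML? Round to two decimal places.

MRP = (10.70% − 3.54%) / (1.19 − 0.29) = 7.9556%
R_f = 3.54% − 0.29 × 7.9556% = 1.2329%
β_Ulmer = ρ·σ_i/σ_m = 0.873 × 35.48 / 20.48 = 1.5124
E(R_Ulmer) = R_f + β × MRP = 1.2329% + 1.5124 × 7.9556% = 13.26%

13.26%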